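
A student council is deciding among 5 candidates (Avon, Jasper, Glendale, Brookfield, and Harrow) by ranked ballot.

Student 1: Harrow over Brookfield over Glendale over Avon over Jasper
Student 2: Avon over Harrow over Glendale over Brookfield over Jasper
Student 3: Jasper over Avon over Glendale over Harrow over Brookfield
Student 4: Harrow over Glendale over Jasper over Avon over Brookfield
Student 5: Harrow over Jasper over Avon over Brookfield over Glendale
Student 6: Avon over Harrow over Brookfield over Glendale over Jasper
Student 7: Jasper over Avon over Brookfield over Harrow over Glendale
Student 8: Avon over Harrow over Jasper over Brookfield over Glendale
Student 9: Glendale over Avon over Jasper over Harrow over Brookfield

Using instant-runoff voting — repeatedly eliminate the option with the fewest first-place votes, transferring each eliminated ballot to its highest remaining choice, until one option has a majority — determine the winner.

Avon

Round 1: Avon 3, Harrow 3, Jasper 2, Glendale 1, Brookfield 0. Brookfield has the fewest and is eliminated.
Round 2: Avon 3, Harrow 3, Jasper 2, Glendale 1. Glendale has the fewest and is eliminated.
Round 3: Avon 4, Harrow 3, Jasper 2. Jasper has the fewest and is eliminated.
Round 4: Avon 6, Harrow 3. Avon has a majority.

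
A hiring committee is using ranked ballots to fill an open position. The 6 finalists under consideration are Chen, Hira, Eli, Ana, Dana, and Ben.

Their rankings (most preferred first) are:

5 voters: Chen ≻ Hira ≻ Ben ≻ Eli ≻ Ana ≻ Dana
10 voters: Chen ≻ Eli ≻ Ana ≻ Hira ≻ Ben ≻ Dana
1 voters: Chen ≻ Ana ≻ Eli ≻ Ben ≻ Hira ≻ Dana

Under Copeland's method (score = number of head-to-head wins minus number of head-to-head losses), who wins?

Pairwise results:
  Chen vs Hira: Chen wins 16–0.
  Chen vs Eli: Chen wins 16–0.
  Chen vs Ana: Chen wins 16–0.
  Chen vs Dana: Chen wins 16–0.
  Chen vs Ben: Chen wins 16–0.
  Hira vs Eli: Eli wins 11–5.
  Hira vs Ana: Ana wins 11–5.
  Hira vs Dana: Hira wins 16–0.
  Hira vs Ben: Hira wins 15–1.
  Eli vs Ana: Eli wins 15–1.
  Eli vs Dana: Eli wins 16–0.
  Eli vs Ben: Eli wins 11–5.
  Ana vs Dana: Ana wins 16–0.
  Ana vs Ben: Ana wins 11–5.
  Dana vs Ben: Ben wins 16–0.
Copeland scores (wins − losses):
  Chen: 5 − 0 = 5
  Hira: 2 − 3 = -1
  Eli: 4 − 1 = 3
  Ana: 3 − 2 = 1
  Dana: 0 − 5 = -5
  Ben: 1 − 4 = -3
Chen has the best Copeland score.

Chen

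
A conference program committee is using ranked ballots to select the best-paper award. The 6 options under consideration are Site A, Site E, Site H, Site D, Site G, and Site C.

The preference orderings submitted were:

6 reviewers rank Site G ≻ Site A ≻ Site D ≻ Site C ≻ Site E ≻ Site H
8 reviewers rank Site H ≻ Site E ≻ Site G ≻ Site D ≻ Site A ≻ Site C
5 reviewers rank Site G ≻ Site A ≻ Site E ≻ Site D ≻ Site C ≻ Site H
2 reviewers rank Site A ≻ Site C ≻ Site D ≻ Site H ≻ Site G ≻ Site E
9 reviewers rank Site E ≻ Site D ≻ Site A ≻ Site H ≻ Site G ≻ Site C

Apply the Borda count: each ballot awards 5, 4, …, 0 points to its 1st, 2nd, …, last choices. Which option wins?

Site E

Borda scores:
  Site A: 6·4 + 8·1 + 5·4 + 2·5 + 9·3 = 89
  Site E: 6·1 + 8·4 + 5·3 + 2·0 + 9·5 = 98
  Site H: 6·0 + 8·5 + 5·0 + 2·2 + 9·2 = 62
  Site D: 6·3 + 8·2 + 5·2 + 2·3 + 9·4 = 86
  Site G: 6·5 + 8·3 + 5·5 + 2·1 + 9·1 = 90
  Site C: 6·2 + 8·0 + 5·1 + 2·4 + 9·0 = 25
Site E has the highest total.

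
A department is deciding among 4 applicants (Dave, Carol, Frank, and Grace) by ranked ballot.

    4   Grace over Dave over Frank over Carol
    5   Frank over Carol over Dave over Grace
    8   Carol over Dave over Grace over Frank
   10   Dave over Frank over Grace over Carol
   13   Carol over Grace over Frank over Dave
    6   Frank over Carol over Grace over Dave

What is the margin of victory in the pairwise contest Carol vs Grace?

18

Ballots ranking Carol above Grace: 5+8+13+6 = 32.
Ballots ranking Grace above Carol: 4+10 = 14.
Carol wins 32–14, a margin of 18.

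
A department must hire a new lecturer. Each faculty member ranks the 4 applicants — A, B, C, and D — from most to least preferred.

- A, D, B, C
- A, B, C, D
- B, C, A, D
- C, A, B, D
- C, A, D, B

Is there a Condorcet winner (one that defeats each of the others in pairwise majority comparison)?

No

Head-to-head results (5 voters total):
A vs B: A wins 4–1.
A vs C: C wins 3–2.
A vs D: A wins 5–0.
B vs C: B wins 3–2.
B vs D: B wins 3–2.
C vs D: C wins 4–1.
No candidate beats all others: A beats B beats C beats A, a majority cycle.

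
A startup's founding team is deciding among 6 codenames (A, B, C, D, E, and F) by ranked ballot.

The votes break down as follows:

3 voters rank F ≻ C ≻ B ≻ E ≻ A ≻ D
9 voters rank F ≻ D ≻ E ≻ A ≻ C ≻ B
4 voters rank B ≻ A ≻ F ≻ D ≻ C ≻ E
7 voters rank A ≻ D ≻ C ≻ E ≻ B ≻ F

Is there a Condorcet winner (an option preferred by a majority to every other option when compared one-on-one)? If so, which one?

F

Head-to-head results (23 voters total):
A vs B: A wins 16–7.
A vs C: A wins 20–3.
A vs D: A wins 14–9.
A vs E: E wins 12–11.
A vs F: F wins 12–11.
B vs C: C wins 19–4.
B vs D: D wins 16–7.
B vs E: E wins 16–7.
B vs F: F wins 12–11.
C vs D: D wins 20–3.
C vs E: C wins 14–9.
C vs F: F wins 16–7.
D vs E: D wins 20–3.
D vs F: F wins 16–7.
E vs F: F wins 16–7.
F beats each rival — A (12–11), B (12–11), C (16–7), D (16–7), E (16–7) — so F is the Condorcet winner.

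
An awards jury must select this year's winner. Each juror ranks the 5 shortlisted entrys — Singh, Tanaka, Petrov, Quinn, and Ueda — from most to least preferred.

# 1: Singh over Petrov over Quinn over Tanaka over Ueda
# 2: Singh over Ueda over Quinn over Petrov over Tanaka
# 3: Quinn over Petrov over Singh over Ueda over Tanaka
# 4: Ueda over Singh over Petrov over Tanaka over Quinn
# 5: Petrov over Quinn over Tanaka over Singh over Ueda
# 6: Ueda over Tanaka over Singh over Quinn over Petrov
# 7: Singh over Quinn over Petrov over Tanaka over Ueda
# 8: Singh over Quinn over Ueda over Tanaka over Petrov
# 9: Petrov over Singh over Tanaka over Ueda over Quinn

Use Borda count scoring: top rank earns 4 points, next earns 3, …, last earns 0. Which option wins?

Borda scores:
  Singh: 4 + 4 + 2 + 3 + 1 + 2 + 4 + 4 + 3 = 27
  Tanaka: 1 + 0 + 0 + 1 + 2 + 3 + 1 + 1 + 2 = 11
  Petrov: 3 + 1 + 3 + 2 + 4 + 0 + 2 + 0 + 4 = 19
  Quinn: 2 + 2 + 4 + 0 + 3 + 1 + 3 + 3 + 0 = 18
  Ueda: 0 + 3 + 1 + 4 + 0 + 4 + 0 + 2 + 1 = 15
Singh has the highest total.

Singh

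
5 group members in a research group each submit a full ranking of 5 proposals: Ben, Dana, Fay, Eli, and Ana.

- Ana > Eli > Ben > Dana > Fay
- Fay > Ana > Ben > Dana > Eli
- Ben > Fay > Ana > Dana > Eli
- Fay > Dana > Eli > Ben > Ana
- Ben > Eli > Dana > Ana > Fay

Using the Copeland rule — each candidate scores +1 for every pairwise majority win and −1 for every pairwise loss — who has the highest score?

Pairwise results:
  Ben vs Dana: Ben wins 4–1.
  Ben vs Fay: Ben wins 3–2.
  Ben vs Eli: Ben wins 3–2.
  Ben vs Ana: Ben wins 3–2.
  Dana vs Fay: Fay wins 3–2.
  Dana vs Eli: Dana wins 3–2.
  Dana vs Ana: Ana wins 3–2.
  Fay vs Eli: Fay wins 3–2.
  Fay vs Ana: Fay wins 3–2.
  Eli vs Ana: Ana wins 3–2.
Copeland scores (wins − losses):
  Ben: 4 − 0 = 4
  Dana: 1 − 3 = -2
  Fay: 3 − 1 = 2
  Eli: 0 − 4 = -4
  Ana: 2 − 2 = 0
Ben has the best Copeland score.

Ben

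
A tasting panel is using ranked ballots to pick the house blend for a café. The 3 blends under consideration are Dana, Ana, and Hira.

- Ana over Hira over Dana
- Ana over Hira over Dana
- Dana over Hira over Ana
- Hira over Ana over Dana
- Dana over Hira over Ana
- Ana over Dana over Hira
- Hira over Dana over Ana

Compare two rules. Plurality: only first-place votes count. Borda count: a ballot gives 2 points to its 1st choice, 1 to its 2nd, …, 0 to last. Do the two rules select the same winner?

No

Plurality first-place counts: Dana 2, Ana 3, Hira 2 → Ana.
Borda totals: Dana 6, Ana 7, Hira 8 → Hira.
The two rules disagree: plurality picks Ana, Borda picks Hira.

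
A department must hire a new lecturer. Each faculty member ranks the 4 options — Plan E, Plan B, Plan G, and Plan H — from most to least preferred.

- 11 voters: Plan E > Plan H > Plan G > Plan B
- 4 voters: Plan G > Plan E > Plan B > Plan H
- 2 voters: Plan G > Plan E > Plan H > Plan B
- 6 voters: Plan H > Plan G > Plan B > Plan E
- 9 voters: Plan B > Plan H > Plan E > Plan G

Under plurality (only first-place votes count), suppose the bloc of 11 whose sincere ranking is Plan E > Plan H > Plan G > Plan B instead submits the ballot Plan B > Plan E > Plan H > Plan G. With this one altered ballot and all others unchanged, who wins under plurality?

First-place totals with the altered ballot: Plan E 0, Plan B 20, Plan G 6, Plan H 6.
The switch changes the winner from Plan E to Plan B.

Plan B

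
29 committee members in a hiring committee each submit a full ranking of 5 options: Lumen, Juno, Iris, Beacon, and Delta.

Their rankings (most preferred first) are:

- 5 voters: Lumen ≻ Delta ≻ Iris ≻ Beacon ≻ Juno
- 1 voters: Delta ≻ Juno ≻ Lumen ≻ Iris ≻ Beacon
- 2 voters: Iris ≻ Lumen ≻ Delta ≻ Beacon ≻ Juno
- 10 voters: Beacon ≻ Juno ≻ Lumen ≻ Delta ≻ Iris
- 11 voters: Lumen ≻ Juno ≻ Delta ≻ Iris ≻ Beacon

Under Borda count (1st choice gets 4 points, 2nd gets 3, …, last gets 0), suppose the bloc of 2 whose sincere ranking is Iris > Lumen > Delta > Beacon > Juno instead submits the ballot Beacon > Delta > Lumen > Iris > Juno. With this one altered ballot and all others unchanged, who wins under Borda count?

Lumen

Borda totals with the altered ballot: Lumen 90, Juno 66, Iris 24, Beacon 53, Delta 57.
The winner is unchanged: still Lumen.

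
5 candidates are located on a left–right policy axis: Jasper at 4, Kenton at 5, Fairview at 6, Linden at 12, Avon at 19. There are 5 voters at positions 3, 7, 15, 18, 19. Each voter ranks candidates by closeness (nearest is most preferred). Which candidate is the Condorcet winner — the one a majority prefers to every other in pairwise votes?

With single-peaked preferences on a line, the Condorcet winner is the candidate closest to the median voter.
The median voter (position 15) is closest to Linden at 12.
Check: Linden vs Jasper — voters closer to Linden: 3 of 5.

Linden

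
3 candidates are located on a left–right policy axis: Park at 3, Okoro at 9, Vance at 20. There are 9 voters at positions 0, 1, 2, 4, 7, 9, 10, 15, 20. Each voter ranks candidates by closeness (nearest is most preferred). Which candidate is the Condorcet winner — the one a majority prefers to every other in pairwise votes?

With single-peaked preferences on a line, the Condorcet winner is the candidate closest to the median voter.
The median voter (position 7) is closest to Okoro at 9.
Check: Okoro vs Vance — voters closer to Okoro: 7 of 9.

Okoro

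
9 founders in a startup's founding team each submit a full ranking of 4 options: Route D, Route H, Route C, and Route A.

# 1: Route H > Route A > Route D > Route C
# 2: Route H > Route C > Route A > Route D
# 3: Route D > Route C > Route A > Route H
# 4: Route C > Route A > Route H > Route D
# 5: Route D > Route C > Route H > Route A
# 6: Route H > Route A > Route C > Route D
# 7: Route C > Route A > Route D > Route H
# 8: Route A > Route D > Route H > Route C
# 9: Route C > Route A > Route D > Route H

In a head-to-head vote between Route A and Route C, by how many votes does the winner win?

Ballots ranking Route A above Route C: 3.
Ballots ranking Route C above Route A: 6.
Route C wins 6–3, a margin of 3.

3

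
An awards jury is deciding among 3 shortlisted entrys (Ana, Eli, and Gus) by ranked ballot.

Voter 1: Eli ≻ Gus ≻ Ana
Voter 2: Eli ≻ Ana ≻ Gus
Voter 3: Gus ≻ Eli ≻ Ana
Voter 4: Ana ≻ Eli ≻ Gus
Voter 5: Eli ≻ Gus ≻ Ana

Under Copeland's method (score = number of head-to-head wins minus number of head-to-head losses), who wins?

Pairwise results:
  Ana vs Eli: Eli wins 4–1.
  Ana vs Gus: Gus wins 3–2.
  Eli vs Gus: Eli wins 4–1.
Copeland scores (wins − losses):
  Ana: 0 − 2 = -2
  Eli: 2 − 0 = 2
  Gus: 1 − 1 = 0
Eli has the best Copeland score.

Eli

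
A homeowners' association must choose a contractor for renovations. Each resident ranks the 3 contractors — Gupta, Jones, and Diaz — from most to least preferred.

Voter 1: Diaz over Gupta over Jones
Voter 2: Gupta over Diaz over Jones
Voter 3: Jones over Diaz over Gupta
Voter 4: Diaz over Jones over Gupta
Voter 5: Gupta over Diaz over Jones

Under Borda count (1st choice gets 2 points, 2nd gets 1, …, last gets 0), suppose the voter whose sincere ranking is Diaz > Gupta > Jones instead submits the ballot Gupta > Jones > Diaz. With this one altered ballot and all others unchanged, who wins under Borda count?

Borda totals with the altered ballot: Gupta 6, Jones 4, Diaz 5.
The switch changes the winner from Diaz to Gupta.

Gupta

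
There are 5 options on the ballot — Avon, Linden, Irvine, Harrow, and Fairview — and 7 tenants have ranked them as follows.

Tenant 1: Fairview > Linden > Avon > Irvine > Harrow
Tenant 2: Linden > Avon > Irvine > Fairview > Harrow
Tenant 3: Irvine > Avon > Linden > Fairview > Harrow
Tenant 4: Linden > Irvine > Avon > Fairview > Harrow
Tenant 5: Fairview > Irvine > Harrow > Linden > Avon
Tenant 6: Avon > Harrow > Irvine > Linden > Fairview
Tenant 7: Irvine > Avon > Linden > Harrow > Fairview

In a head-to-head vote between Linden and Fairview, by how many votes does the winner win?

3

Ballots ranking Linden above Fairview: 5.
Ballots ranking Fairview above Linden: 2.
Linden wins 5–2, a margin of 3.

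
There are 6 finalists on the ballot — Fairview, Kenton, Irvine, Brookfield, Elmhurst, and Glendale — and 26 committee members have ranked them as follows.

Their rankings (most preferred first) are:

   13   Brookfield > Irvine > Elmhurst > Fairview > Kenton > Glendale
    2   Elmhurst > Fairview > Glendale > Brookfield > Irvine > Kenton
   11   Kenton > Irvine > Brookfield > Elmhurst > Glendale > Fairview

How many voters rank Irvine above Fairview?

24

Ballots ranking Irvine above Fairview: 13+11 = 24.
Ballots ranking Fairview above Irvine: 2.
So 24 of 26 voters prefer Irvine to Fairview.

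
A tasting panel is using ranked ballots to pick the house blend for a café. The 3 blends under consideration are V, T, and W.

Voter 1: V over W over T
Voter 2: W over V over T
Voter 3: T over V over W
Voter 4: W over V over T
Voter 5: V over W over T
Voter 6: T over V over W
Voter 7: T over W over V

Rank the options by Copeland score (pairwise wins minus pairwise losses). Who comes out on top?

V

Pairwise results:
  V vs T: V wins 4–3.
  V vs W: V wins 4–3.
  T vs W: W wins 4–3.
Copeland scores (wins − losses):
  V: 2 − 0 = 2
  T: 0 − 2 = -2
  W: 1 − 1 = 0
V has the best Copeland score.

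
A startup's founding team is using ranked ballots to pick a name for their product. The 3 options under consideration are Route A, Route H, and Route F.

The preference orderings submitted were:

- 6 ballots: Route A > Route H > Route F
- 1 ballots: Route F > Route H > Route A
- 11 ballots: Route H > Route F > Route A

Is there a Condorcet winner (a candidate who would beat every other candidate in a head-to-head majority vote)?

Head-to-head results (18 voters total):
Route A vs Route H: Route H wins 12–6.
Route A vs Route F: Route F wins 12–6.
Route H vs Route F: Route H wins 17–1.
Route H beats each rival — Route A (12–6), Route F (17–1) — so Route H is the Condorcet winner.

Yes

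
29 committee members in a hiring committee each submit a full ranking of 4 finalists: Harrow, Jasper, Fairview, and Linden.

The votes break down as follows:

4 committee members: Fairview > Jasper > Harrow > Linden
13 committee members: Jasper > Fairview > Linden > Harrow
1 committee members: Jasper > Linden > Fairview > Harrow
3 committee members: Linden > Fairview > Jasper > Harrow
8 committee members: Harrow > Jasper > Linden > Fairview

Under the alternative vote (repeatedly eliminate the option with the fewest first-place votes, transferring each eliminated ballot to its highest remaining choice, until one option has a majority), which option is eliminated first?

Round 1: Jasper 14, Harrow 8, Fairview 4, Linden 3. Linden has the fewest and is eliminated.
Round 2: Jasper 14, Harrow 8, Fairview 7. Fairview has the fewest and is eliminated.
Round 3: Jasper 21, Harrow 8. Jasper has a majority.

Linden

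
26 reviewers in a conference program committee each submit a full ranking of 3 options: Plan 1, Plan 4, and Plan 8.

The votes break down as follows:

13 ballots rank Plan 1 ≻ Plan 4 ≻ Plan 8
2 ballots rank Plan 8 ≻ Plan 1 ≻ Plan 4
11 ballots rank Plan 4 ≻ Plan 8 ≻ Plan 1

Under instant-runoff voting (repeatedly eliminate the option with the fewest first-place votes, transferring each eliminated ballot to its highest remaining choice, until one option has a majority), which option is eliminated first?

Round 1: Plan 1 13, Plan 4 11, Plan 8 2. Plan 8 has the fewest and is eliminated.
Round 2: Plan 1 15, Plan 4 11. Plan 1 has a majority.

Plan 8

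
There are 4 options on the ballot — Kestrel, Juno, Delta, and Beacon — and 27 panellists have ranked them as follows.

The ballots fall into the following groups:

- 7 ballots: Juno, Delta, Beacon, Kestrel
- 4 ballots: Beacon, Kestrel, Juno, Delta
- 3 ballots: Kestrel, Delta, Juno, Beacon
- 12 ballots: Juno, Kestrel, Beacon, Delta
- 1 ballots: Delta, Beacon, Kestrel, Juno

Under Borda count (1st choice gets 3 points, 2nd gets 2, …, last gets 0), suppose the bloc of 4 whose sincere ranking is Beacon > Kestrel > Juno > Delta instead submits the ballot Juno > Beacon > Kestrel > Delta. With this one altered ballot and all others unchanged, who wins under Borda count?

Juno

Borda totals with the altered ballot: Kestrel 38, Juno 72, Delta 23, Beacon 29.
The winner is unchanged: still Juno.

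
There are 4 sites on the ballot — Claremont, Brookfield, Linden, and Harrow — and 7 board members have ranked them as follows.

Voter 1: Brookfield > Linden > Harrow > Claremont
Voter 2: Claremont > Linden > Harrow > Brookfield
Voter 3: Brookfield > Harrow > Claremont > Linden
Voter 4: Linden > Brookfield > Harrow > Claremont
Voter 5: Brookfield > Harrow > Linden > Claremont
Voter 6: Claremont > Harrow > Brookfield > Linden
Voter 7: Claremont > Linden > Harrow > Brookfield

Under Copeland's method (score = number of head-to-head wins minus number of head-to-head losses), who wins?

Brookfield

Pairwise results:
  Claremont vs Brookfield: Brookfield wins 4–3.
  Claremont vs Linden: Claremont wins 4–3.
  Claremont vs Harrow: Harrow wins 4–3.
  Brookfield vs Linden: Brookfield wins 4–3.
  Brookfield vs Harrow: Brookfield wins 4–3.
  Linden vs Harrow: Linden wins 4–3.
Copeland scores (wins − losses):
  Claremont: 1 − 2 = -1
  Brookfield: 3 − 0 = 3
  Linden: 1 − 2 = -1
  Harrow: 1 − 2 = -1
Brookfield has the best Copeland score.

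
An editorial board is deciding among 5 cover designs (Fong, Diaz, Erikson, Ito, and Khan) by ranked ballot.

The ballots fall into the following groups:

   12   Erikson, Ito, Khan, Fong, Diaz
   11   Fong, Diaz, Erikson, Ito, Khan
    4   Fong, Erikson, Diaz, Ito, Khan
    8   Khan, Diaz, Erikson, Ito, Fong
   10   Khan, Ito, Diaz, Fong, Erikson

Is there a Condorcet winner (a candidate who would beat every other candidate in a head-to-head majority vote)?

No

Head-to-head results (45 voters total):
Fong vs Diaz: Fong wins 27–18.
Fong vs Erikson: Fong wins 25–20.
Fong vs Ito: Ito wins 30–15.
Fong vs Khan: Khan wins 30–15.
Diaz vs Erikson: Diaz wins 29–16.
Diaz vs Ito: Diaz wins 23–22.
Diaz vs Khan: Khan wins 30–15.
Erikson vs Ito: Erikson wins 35–10.
Erikson vs Khan: Erikson wins 27–18.
Ito vs Khan: Ito wins 27–18.
No candidate beats all others: Fong beats Diaz beats Ito beats Fong, a majority cycle.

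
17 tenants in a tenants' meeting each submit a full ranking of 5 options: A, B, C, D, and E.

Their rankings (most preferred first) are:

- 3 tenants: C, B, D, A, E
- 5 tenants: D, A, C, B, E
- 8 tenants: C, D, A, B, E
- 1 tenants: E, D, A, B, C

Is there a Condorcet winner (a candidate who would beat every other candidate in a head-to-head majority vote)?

Head-to-head results (17 voters total):
A vs B: A wins 14–3.
A vs C: C wins 11–6.
A vs D: D wins 17–0.
A vs E: A wins 16–1.
B vs C: C wins 16–1.
B vs D: D wins 14–3.
B vs E: B wins 16–1.
C vs D: C wins 11–6.
C vs E: C wins 16–1.
D vs E: D wins 16–1.
C beats each rival — A (11–6), B (16–1), D (11–6), E (16–1) — so C is the Condorcet winner.

Yes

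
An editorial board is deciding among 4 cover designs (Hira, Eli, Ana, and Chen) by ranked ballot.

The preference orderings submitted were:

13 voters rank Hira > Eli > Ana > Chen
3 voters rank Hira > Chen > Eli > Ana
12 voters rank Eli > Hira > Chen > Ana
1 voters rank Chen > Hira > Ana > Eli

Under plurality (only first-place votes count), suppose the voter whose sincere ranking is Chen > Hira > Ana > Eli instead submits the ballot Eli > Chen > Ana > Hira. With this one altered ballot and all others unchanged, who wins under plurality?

Hira

First-place totals with the altered ballot: Hira 16, Eli 13, Ana 0, Chen 0.
The winner is unchanged: still Hira.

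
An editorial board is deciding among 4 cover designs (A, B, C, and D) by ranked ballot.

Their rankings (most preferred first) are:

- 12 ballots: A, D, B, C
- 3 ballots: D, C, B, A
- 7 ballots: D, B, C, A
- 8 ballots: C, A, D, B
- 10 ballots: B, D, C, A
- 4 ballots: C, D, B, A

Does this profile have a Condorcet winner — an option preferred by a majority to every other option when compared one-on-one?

Yes

Head-to-head results (44 voters total):
A vs B: B wins 24–20.
A vs C: C wins 32–12.
A vs D: D wins 24–20.
B vs C: B wins 29–15.
B vs D: D wins 34–10.
C vs D: D wins 32–12.
D beats each rival — A (24–20), B (34–10), C (32–12) — so D is the Condorcet winner.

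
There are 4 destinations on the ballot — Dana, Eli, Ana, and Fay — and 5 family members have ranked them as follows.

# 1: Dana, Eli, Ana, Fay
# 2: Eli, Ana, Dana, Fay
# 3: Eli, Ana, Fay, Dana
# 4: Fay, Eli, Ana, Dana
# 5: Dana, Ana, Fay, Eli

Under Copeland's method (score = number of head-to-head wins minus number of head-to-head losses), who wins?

Pairwise results:
  Dana vs Eli: Eli wins 3–2.
  Dana vs Ana: Ana wins 3–2.
  Dana vs Fay: Dana wins 3–2.
  Eli vs Ana: Eli wins 4–1.
  Eli vs Fay: Eli wins 3–2.
  Ana vs Fay: Ana wins 4–1.
Copeland scores (wins − losses):
  Dana: 1 − 2 = -1
  Eli: 3 − 0 = 3
  Ana: 2 − 1 = 1
  Fay: 0 − 3 = -3
Eli has the best Copeland score.

Eli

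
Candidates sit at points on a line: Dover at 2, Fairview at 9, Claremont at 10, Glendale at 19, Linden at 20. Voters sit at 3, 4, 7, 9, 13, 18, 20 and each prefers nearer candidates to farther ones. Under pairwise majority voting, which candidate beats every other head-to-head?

Fairview

With single-peaked preferences on a line, the Condorcet winner is the candidate closest to the median voter.
The median voter (position 9) is closest to Fairview at 9.
Check: Fairview vs Glendale — voters closer to Fairview: 5 of 7.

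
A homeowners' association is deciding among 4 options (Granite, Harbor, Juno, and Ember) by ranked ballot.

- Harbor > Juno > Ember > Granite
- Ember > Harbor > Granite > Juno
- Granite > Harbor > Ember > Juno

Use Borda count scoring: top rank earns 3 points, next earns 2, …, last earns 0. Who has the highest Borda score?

Harbor

Borda scores:
  Granite: 0 + 1 + 3 = 4
  Harbor: 3 + 2 + 2 = 7
  Juno: 2 + 0 + 0 = 2
  Ember: 1 + 3 + 1 = 5
Harbor has the highest total.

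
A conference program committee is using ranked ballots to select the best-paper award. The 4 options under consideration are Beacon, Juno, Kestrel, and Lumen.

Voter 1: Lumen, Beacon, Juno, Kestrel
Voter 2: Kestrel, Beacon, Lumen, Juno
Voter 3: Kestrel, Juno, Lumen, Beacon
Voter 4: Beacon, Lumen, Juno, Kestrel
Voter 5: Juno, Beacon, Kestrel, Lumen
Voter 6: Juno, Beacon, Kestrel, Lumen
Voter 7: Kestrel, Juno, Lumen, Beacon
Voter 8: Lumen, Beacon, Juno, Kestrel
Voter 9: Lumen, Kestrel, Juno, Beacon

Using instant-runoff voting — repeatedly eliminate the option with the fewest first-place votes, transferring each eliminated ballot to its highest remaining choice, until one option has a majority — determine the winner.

Round 1: Kestrel 3, Lumen 3, Juno 2, Beacon 1. Beacon has the fewest and is eliminated.
Round 2: Lumen 4, Kestrel 3, Juno 2. Juno has the fewest and is eliminated.
Round 3: Kestrel 5, Lumen 4. Kestrel has a majority.

Kestrel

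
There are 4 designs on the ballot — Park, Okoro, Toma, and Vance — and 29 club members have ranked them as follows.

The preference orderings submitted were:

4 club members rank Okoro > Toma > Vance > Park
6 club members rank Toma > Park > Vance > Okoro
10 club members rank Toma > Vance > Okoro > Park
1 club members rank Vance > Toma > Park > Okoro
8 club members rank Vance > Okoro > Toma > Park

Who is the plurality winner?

First-place vote totals:
  Park: 0
  Okoro: 4
  Toma: 16
  Vance: 9
Toma has the most first-place votes.

Toma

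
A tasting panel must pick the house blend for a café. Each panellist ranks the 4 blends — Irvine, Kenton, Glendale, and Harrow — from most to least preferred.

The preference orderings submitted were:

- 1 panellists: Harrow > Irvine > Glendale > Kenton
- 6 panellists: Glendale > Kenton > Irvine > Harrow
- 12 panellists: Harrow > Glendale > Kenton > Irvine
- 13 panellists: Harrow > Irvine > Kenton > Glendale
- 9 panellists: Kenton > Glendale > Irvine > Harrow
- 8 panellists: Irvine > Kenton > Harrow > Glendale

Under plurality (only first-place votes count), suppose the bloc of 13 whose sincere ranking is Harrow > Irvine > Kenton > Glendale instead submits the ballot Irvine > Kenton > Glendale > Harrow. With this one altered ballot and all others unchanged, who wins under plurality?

First-place totals with the altered ballot: Irvine 21, Kenton 9, Glendale 6, Harrow 13.
The switch changes the winner from Harrow to Irvine.

Irvine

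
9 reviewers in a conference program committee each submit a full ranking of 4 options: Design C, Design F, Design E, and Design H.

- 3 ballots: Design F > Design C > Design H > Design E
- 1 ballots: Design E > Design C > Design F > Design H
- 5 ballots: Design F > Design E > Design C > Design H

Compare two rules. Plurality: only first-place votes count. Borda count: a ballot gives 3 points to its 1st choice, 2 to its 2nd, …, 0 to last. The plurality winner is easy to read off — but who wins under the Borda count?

Design F

Plurality first-place counts: Design C 0, Design F 8, Design E 1, Design H 0 → Design F.
Borda totals: Design C 13, Design F 25, Design E 13, Design H 3 → Design F.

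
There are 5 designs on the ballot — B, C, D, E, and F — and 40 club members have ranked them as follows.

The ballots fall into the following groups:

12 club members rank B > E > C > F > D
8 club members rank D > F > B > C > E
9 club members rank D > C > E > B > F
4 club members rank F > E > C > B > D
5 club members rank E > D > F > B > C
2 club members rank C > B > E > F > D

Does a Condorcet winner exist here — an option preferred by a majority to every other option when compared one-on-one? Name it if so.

Head-to-head results (40 voters total):
B vs C: B wins 25–15.
B vs D: D wins 22–18.
B vs E: B wins 22–18.
B vs F: B wins 23–17.
C vs D: D wins 22–18.
C vs E: E wins 21–19.
C vs F: C wins 23–17.
D vs E: E wins 23–17.
D vs F: D wins 22–18.
E vs F: E wins 28–12.
No candidate beats all others: B beats E beats D beats B, a majority cycle.

None — there is no Condorcet winner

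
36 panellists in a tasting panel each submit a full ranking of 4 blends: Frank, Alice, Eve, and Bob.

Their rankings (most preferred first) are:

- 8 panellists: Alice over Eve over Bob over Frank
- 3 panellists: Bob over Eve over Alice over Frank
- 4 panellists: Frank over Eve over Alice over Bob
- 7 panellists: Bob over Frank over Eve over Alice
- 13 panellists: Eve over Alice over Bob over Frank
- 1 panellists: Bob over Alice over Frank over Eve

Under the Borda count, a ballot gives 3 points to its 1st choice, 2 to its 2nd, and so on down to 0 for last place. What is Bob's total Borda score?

54

Borda scores:
  Frank: 8·0 + 3·0 + 4·3 + 7·2 + 13·0 + 1 = 27
  Alice: 8·3 + 3·1 + 4·1 + 7·0 + 13·2 + 2 = 59
  Eve: 8·2 + 3·2 + 4·2 + 7·1 + 13·3 + 0 = 76
  Bob: 8·1 + 3·3 + 4·0 + 7·3 + 13·1 + 3 = 54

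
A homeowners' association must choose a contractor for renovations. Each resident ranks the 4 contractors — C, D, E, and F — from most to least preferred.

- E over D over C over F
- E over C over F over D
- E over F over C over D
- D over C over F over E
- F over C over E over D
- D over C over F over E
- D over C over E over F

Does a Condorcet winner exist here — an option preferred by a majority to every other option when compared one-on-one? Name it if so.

None — there is no Condorcet winner

Head-to-head results (7 voters total):
C vs D: D wins 4–3.
C vs E: C wins 4–3.
C vs F: C wins 5–2.
D vs E: E wins 4–3.
D vs F: D wins 4–3.
E vs F: E wins 4–3.
No candidate beats all others: C beats E beats D beats C, a majority cycle.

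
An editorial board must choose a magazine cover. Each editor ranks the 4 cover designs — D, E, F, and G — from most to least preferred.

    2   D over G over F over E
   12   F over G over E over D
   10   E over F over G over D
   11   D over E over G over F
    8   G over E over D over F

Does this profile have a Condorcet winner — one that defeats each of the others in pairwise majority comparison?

Head-to-head results (43 voters total):
D vs E: E wins 30–13.
D vs F: F wins 22–21.
D vs G: G wins 30–13.
E vs F: E wins 29–14.
E vs G: G wins 22–21.
F vs G: F wins 22–21.
No candidate beats all others: E beats F beats G beats E, a majority cycle.

No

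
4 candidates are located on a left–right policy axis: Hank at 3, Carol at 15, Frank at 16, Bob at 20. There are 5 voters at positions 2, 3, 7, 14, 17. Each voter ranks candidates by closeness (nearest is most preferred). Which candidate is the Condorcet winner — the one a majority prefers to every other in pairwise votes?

Hank

With single-peaked preferences on a line, the Condorcet winner is the candidate closest to the median voter.
The median voter (position 7) is closest to Hank at 3.
Check: Hank vs Bob — voters closer to Hank: 3 of 5.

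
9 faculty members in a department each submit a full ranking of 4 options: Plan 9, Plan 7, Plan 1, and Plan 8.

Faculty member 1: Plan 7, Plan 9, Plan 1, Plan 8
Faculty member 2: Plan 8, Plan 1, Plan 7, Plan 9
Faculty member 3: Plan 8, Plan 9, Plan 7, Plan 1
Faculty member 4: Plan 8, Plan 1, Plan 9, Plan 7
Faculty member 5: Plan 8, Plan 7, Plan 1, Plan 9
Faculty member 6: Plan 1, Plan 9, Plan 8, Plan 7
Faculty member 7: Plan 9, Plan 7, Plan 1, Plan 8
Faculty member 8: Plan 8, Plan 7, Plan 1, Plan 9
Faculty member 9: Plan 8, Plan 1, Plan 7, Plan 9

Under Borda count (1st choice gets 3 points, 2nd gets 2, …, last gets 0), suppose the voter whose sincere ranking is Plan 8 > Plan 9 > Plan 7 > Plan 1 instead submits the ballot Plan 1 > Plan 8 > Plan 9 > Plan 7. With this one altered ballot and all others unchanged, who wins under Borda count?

Plan 8

Borda totals with the altered ballot: Plan 9 9, Plan 7 11, Plan 1 16, Plan 8 18.
The winner is unchanged: still Plan 8.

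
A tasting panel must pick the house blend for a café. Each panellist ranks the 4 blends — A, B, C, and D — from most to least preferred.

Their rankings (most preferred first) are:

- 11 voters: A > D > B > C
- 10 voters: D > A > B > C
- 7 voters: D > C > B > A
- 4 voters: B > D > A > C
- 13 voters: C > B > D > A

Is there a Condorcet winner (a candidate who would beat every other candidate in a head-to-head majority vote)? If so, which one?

D

Head-to-head results (45 voters total):
A vs B: B wins 24–21.
A vs C: A wins 25–20.
A vs D: D wins 34–11.
B vs C: B wins 25–20.
B vs D: D wins 28–17.
C vs D: D wins 32–13.
D beats each rival — A (34–11), B (28–17), C (32–13) — so D is the Condorcet winner.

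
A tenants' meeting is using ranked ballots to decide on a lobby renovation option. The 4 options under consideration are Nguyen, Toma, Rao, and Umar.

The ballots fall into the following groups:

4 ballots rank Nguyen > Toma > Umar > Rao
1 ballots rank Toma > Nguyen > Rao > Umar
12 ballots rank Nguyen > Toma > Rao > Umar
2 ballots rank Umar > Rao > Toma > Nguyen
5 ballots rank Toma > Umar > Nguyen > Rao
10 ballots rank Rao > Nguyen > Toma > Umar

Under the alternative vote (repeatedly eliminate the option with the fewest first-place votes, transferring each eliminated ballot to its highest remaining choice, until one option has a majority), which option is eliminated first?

Umar

Round 1: Nguyen 16, Rao 10, Toma 6, Umar 2. Umar has the fewest and is eliminated.
Round 2: Nguyen 16, Rao 12, Toma 6. Toma has the fewest and is eliminated.
Round 3: Nguyen 22, Rao 12. Nguyen has a majority.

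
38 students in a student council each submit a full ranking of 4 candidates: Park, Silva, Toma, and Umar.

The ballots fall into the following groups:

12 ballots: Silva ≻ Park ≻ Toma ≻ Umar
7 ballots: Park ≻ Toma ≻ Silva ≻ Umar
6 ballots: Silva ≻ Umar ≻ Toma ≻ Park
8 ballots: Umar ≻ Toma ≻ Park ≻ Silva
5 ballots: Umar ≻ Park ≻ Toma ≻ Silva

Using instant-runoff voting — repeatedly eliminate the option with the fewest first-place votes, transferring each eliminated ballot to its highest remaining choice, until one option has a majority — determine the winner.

Silva

Round 1: Silva 18, Umar 13, Park 7, Toma 0. Toma has the fewest and is eliminated.
Round 2: Silva 18, Umar 13, Park 7. Park has the fewest and is eliminated.
Round 3: Silva 25, Umar 13. Silva has a majority.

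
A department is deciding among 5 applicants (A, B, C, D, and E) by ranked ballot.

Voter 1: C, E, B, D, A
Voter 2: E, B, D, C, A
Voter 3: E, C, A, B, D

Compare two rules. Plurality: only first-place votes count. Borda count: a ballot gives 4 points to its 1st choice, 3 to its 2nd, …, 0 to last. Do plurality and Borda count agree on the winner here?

Plurality first-place counts: A 0, B 0, C 1, D 0, E 2 → E.
Borda totals: A 2, B 6, C 8, D 3, E 11 → E.
The two rules agree on E.

Yes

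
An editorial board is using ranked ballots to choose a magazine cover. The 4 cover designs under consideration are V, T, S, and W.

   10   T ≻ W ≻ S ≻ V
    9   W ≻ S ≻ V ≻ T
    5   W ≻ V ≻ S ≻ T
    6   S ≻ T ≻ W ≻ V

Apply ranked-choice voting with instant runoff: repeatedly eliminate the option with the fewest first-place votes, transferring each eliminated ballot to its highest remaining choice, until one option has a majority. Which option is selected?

T

Round 1: W 14, T 10, S 6, V 0. V has the fewest and is eliminated.
Round 2: W 14, T 10, S 6. S has the fewest and is eliminated.
Round 3: T 16, W 14. T has a majority.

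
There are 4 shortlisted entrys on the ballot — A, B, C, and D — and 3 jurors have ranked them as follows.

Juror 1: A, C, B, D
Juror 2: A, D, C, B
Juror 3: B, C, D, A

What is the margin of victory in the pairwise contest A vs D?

1

Ballots ranking A above D: 2.
Ballots ranking D above A: 1.
A wins 2–1, a margin of 1.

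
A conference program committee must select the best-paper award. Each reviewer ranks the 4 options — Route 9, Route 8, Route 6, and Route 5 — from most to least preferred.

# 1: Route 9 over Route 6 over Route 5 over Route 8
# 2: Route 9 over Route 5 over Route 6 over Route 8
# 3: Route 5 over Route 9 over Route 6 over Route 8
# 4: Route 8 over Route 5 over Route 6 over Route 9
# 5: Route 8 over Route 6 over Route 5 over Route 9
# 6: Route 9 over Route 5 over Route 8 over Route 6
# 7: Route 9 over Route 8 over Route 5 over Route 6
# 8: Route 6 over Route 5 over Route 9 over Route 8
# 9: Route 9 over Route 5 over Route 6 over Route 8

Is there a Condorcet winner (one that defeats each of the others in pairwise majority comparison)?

Yes

Head-to-head results (9 voters total):
Route 9 vs Route 8: Route 9 wins 7–2.
Route 9 vs Route 6: Route 9 wins 6–3.
Route 9 vs Route 5: Route 9 wins 5–4.
Route 8 vs Route 6: Route 6 wins 5–4.
Route 8 vs Route 5: Route 5 wins 6–3.
Route 6 vs Route 5: Route 5 wins 6–3.
Route 9 beats each rival — Route 8 (7–2), Route 6 (6–3), Route 5 (5–4) — so Route 9 is the Condorcet winner.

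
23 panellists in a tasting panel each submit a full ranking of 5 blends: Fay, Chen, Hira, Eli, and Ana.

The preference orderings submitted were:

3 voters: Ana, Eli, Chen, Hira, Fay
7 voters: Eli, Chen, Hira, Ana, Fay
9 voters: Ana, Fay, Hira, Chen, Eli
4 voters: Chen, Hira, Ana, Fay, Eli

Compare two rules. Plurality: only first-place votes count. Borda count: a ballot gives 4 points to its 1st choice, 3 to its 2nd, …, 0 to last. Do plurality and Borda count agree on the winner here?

Yes

Plurality first-place counts: Fay 0, Chen 4, Hira 0, Eli 7, Ana 12 → Ana.
Borda totals: Fay 31, Chen 52, Hira 47, Eli 37, Ana 63 → Ana.
The two rules agree on Ana.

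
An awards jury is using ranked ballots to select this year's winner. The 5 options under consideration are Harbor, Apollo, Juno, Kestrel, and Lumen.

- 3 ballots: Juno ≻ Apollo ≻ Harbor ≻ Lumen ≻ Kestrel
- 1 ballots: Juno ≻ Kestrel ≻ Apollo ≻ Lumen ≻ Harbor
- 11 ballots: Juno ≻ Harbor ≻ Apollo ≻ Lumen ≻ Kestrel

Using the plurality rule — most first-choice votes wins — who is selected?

First-place vote totals:
  Harbor: 0
  Apollo: 0
  Juno: 15
  Kestrel: 0
  Lumen: 0
Juno has the most first-place votes.

Juno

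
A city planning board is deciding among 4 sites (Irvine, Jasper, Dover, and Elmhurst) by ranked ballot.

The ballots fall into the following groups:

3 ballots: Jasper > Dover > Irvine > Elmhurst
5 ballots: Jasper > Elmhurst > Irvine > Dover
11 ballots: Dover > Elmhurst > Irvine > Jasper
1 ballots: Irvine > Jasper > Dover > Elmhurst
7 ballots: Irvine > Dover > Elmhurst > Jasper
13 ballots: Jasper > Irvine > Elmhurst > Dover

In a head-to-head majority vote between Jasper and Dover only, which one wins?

Ballots ranking Jasper above Dover: 3+5+1+13 = 22.
Ballots ranking Dover above Jasper: 11+7 = 18.
Jasper wins the head-to-head, 22–18.

Jasper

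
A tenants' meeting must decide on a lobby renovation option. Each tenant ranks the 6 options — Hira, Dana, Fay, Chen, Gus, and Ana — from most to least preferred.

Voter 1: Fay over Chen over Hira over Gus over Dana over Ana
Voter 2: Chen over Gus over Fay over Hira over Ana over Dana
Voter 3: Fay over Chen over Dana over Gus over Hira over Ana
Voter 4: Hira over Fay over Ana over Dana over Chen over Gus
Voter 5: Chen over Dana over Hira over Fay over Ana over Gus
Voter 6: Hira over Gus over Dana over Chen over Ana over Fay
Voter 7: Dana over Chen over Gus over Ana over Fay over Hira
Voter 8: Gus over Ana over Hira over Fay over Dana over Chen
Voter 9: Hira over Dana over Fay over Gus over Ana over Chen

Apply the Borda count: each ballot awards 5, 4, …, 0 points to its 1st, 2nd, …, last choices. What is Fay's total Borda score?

25

Borda scores:
  Hira: 3 + 2 + 1 + 5 + 3 + 5 + 0 + 3 + 5 = 27
  Dana: 1 + 0 + 3 + 2 + 4 + 3 + 5 + 1 + 4 = 23
  Fay: 5 + 3 + 5 + 4 + 2 + 0 + 1 + 2 + 3 = 25
  Chen: 4 + 5 + 4 + 1 + 5 + 2 + 4 + 0 + 0 = 25
  Gus: 2 + 4 + 2 + 0 + 0 + 4 + 3 + 5 + 2 = 22
  Ana: 0 + 1 + 0 + 3 + 1 + 1 + 2 + 4 + 1 = 13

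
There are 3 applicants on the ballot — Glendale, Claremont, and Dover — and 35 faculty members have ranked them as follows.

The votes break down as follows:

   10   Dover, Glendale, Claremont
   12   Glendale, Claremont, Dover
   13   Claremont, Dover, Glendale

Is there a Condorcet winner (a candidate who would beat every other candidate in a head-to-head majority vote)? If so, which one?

None — there is no Condorcet winner

Head-to-head results (35 voters total):
Glendale vs Claremont: Glendale wins 22–13.
Glendale vs Dover: Dover wins 23–12.
Claremont vs Dover: Claremont wins 25–10.
No candidate beats all others: Glendale beats Claremont beats Dover beats Glendale, a majority cycle.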